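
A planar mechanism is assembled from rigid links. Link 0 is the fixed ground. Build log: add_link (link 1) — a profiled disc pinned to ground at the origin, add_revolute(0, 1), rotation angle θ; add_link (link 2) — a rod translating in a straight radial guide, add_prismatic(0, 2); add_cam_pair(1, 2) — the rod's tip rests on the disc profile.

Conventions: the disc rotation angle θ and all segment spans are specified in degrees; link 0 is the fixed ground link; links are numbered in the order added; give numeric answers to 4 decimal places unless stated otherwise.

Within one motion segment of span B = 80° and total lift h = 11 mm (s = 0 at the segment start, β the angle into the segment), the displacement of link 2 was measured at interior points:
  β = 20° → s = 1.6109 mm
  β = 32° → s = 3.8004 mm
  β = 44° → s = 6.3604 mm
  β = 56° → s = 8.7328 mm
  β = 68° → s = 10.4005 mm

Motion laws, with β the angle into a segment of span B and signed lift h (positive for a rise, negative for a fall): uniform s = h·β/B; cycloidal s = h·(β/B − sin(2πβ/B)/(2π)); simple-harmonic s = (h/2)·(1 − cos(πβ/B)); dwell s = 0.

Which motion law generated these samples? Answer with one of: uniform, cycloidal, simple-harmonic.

candidates at β/B = r: uniform s = h·r (linear in β); cycloidal s = h·(r − sin(2πr)/(2π)); simple-harmonic s = (h/2)(1 − cos(πr))
β=20°: printed 1.6109 | uniform 2.7500, cycloidal 0.9993, simple-harmonic 1.6109
β=32°: printed 3.8004 | uniform 4.4000, cycloidal 3.3710, simple-harmonic 3.8004
β=44°: printed 6.3604 | uniform 6.0500, cycloidal 6.5910, simple-harmonic 6.3604
β=56°: printed 8.7328 | uniform 7.7000, cycloidal 9.3650, simple-harmonic 8.7328
β=68°: printed 10.4005 | uniform 9.3500, cycloidal 10.7663, simple-harmonic 10.4005
only one law matches every sample → simple-harmonic

simple-harmonic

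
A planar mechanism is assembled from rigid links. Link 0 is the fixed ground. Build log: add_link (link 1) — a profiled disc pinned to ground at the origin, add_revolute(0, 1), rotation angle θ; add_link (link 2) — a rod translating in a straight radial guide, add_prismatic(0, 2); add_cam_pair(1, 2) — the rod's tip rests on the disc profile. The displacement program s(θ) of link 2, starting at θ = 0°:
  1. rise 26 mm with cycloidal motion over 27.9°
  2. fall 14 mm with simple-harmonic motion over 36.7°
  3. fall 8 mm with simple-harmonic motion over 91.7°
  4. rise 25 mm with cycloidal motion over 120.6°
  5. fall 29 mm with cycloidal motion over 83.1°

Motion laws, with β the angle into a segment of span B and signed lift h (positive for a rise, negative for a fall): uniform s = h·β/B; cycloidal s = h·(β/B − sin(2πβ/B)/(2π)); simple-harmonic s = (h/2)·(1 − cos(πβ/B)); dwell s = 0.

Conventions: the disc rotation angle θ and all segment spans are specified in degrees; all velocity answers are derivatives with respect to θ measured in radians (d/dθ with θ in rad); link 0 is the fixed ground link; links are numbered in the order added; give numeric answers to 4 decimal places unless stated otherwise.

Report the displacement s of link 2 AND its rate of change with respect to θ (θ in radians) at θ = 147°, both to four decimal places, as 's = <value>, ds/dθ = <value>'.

seg 1 [0°–27.9°] cycloidal, h=26: full span → s += 26 → s = 26.0000
seg 2 [27.9°–64.6°] simple-harmonic, h=-14: full span → s += -14 → s = 12.0000
seg 3 [64.6°–156.3°] simple-harmonic, h=-8: θ=147° here. β=82.4, B=91.7. -8/2·(1 − cos(π·0.8986)) = -7.7987 → s = 4.2013
velocity in seg [64.6°–156.3°] (simple-harmonic), θ in radians: β = 82.4° = 1.4382 rad, B = 91.7° = 1.6005 rad; ds/dθ = (πh/(2B)) sin(πβ/B) = (π·(-8)/(2·1.6005)) sin(π·0.8986) = -2.459539 mm/rad

s = 4.2013, ds/dθ = -2.4595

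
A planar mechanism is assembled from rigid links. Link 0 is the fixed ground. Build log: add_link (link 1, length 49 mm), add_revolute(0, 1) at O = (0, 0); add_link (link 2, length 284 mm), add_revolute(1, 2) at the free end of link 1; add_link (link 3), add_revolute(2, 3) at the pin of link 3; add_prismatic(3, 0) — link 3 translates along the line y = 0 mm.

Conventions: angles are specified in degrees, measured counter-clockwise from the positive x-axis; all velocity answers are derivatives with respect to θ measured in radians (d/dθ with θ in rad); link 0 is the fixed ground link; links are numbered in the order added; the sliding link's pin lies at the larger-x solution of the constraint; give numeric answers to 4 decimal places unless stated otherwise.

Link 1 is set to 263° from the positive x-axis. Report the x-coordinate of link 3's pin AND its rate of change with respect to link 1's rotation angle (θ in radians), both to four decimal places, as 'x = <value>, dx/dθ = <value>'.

geometry: r = 49 mm, L = 284 mm, e = 0 mm
crank pin P = (r cos θ, r sin θ) = (-5.971598, -48.634761)
h = r sin θ − e = -48.634761 − 0 = -48.634761
x = r cos θ + √(L² − h²) = -5.971598 + 279.804682 = 273.833084
dx/dθ = −r sin θ − h·r cos θ/√(L² − h²) (θ in radians; h = -48.634761) = 47.596797

x = 273.8331, dx/dθ = 47.5968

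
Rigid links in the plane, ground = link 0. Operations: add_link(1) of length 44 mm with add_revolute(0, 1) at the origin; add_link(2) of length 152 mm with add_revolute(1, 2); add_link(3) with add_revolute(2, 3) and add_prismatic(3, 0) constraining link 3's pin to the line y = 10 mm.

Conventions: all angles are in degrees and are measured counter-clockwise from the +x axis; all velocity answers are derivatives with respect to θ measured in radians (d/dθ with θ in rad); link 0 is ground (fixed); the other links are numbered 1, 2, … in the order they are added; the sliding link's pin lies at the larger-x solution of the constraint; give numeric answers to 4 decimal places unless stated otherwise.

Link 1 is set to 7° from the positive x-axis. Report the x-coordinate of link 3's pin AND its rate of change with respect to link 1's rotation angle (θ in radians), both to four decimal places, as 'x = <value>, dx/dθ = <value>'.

geometry: r = 44 mm, L = 152 mm, e = 10 mm
crank pin P = (r cos θ, r sin θ) = (43.672031, 5.362251)
h = r sin θ − e = 5.362251 − 10 = -4.637749
x = r cos θ + √(L² − h²) = 43.672031 + 151.929231 = 195.601262
dx/dθ = −r sin θ − h·r cos θ/√(L² − h²) (θ in radians; h = -4.637749) = -4.029131

x = 195.6013, dx/dθ = -4.0291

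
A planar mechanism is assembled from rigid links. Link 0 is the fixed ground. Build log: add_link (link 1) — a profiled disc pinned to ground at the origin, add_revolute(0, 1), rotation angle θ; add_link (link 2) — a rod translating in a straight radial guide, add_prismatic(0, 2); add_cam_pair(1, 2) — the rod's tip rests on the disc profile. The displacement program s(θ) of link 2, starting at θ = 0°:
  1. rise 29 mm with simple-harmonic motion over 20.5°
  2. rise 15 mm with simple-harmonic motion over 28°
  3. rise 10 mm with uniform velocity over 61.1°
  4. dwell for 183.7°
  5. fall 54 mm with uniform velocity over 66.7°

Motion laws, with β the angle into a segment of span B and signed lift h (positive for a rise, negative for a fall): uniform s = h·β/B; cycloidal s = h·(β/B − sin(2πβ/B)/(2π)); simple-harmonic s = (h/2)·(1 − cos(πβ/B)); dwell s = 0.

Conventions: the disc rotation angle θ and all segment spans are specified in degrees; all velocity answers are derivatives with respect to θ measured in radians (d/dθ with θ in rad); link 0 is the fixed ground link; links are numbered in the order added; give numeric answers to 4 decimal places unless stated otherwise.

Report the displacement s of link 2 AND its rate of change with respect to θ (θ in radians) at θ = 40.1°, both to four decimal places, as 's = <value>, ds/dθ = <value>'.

seg 1 [0°–20.5°] simple-harmonic, h=29: full span → s += 29 → s = 29.0000
seg 2 [20.5°–48.5°] simple-harmonic, h=15: θ=40.1° here. β=19.6, B=28. 15/2·(1 − cos(π·0.7000)) = 11.9084 → s = 40.9084
velocity in seg [20.5°–48.5°] (simple-harmonic), θ in radians: β = 19.6° = 0.3421 rad, B = 28° = 0.4887 rad; ds/dθ = (πh/(2B)) sin(πβ/B) = (π·15/(2·0.4887)) sin(π·0.7000) = 39.006177 mm/rad

s = 40.9084, ds/dθ = 39.0062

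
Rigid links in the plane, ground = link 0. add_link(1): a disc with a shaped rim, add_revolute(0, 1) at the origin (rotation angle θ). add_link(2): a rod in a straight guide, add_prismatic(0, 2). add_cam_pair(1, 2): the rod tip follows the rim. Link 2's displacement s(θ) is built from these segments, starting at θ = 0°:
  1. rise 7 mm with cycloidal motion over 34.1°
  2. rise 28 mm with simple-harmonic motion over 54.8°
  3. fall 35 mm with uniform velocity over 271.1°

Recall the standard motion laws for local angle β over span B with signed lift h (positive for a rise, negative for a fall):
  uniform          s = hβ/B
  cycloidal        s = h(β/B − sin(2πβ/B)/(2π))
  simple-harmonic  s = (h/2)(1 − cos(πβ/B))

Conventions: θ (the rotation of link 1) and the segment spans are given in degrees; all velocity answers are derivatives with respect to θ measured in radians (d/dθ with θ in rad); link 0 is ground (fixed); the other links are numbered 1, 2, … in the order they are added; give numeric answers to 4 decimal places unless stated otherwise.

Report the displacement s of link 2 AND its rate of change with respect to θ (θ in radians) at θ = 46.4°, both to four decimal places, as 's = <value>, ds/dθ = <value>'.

segment 1 (0° to 34.1°, cycloidal, h = 7) is passed completely: s = 0.0000 + (7) = 7.0000
θ = 46.4° falls in segment 2 (34.1° to 88.9°, simple-harmonic, h = 28): β = 46.4 − 34.1 = 12.3°, B = 54.8°; Δs = 28/2·(1 − cos(π·0.2245)) = 3.3387; s = 7.0000 + 3.3387 = 10.3387
velocity in seg [34.1°–88.9°] (simple-harmonic), θ in radians: β = 12.3° = 0.2147 rad, B = 54.8° = 0.9564 rad; ds/dθ = (πh/(2B)) sin(πβ/B) = (π·28/(2·0.9564)) sin(π·0.2245) = 29.804946 mm/rad

s = 10.3387, ds/dθ = 29.8049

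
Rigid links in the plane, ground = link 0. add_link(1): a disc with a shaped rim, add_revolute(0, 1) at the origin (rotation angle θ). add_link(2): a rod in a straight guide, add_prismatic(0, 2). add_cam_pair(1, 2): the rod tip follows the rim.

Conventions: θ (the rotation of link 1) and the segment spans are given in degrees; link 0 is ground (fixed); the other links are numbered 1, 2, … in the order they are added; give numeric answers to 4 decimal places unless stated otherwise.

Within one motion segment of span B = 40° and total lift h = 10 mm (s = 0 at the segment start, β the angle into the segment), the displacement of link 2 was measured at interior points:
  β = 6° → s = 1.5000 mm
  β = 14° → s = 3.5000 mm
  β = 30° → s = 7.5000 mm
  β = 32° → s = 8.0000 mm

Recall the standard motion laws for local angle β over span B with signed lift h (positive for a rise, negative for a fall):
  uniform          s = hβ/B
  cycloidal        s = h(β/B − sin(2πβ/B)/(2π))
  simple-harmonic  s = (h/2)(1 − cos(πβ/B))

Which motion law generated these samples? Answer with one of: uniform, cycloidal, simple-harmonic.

candidates at β/B = r: uniform s = h·r (linear in β); cycloidal s = h·(r − sin(2πr)/(2π)); simple-harmonic s = (h/2)(1 − cos(πr))
β=6°: printed 1.5000 | uniform 1.5000, cycloidal 0.2124, simple-harmonic 0.5450
β=14°: printed 3.5000 | uniform 3.5000, cycloidal 2.2124, simple-harmonic 2.7300
β=30°: printed 7.5000 | uniform 7.5000, cycloidal 9.0915, simple-harmonic 8.5355
β=32°: printed 8.0000 | uniform 8.0000, cycloidal 9.5137, simple-harmonic 9.0451
only one law matches every sample → uniform

uniform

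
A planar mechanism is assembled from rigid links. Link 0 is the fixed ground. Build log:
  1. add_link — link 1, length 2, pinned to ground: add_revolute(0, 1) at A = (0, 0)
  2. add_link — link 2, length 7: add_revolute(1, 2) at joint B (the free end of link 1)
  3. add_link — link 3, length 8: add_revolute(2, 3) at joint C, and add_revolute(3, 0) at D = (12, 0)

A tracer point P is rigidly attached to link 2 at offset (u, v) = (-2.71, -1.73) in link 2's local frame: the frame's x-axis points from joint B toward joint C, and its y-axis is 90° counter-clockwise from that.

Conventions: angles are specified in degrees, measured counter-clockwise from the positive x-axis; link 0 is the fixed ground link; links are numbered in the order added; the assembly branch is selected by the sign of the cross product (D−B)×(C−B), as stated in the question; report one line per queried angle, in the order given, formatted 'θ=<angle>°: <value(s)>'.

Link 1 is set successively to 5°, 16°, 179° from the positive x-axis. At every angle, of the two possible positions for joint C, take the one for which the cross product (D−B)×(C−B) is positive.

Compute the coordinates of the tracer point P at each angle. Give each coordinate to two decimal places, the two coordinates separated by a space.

A=(0,0), D=(12.00,0)
θ=5°: B = A + 2.00·(cos5°, sin5°) = (1.9924, 0.1743)
θ=5°: |BD| = 10.0091
θ=5°: circle(B,7.00) ∩ circle(D,8.00): a=4.2552, h=5.5581
θ=5°:   candidates: C₊=(6.3438,5.6575) cross=55.632; C₋=(6.1502,-5.4571) cross=-55.632
θ=5°:   branch + wants cross > 0 → take C=(6.3438,5.6575) (cross=55.632)
θ=5°: ex = (C−B)/|BC| = (0.6216,0.7833); ey = (-0.7833,0.6216)
θ=5°: P = B + -2.71·ex + -1.73·ey = (1.6629,-3.0239)
θ=16°: B = A + 2.00·(cos16°, sin16°) = (1.9225, 0.5513)
θ=16°: |BD| = 10.0925
θ=16°: circle(B,7.00) ∩ circle(D,8.00): a=4.3031, h=5.5211
θ=16°:   candidates: C₊=(6.5208,5.8291) cross=55.722; C₋=(5.9177,-5.1967) cross=-55.722
θ=16°:   branch + wants cross > 0 → take C=(6.5208,5.8291) (cross=55.722)
θ=16°: ex = (C−B)/|BC| = (0.6569,0.7540); ey = (-0.7540,0.6569)
θ=16°: P = B + -2.71·ex + -1.73·ey = (1.4467,-2.6284)
θ=179°: B = A + 2.00·(cos179°, sin179°) = (-1.9997, 0.0349)
θ=179°: |BD| = 13.9997
θ=179°: circle(B,7.00) ∩ circle(D,8.00): a=6.4641, h=2.6860
θ=179°:   candidates: C₊=(4.4711,2.7048) cross=37.604; C₋=(4.4577,-2.6672) cross=-37.604
θ=179°:   branch + wants cross > 0 → take C=(4.4711,2.7048) (cross=37.604)
θ=179°: ex = (C−B)/|BC| = (0.9244,0.3814); ey = (-0.3814,0.9244)
θ=179°: P = B + -2.71·ex + -1.73·ey = (-3.8450,-2.5980)

θ=5°: 1.66 -3.02
θ=16°: 1.45 -2.63
θ=179°: -3.84 -2.60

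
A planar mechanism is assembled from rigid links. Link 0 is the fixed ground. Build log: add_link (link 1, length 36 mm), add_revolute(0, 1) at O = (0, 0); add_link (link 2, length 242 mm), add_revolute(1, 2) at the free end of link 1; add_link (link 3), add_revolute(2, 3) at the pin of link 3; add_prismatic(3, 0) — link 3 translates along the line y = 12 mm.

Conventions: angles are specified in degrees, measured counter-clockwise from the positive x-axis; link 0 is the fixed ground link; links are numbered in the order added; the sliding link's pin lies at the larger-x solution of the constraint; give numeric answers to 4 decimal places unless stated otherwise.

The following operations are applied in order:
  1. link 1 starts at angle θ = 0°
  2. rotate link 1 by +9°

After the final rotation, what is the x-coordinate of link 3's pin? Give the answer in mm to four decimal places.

geometry: r = 36 mm, L = 242 mm, e = 12 mm; θ starts at 0°
rotate link 1 by +9°: θ ← 0° +9° = 9°
crank pin P = (r cos θ, r sin θ) = (35.556780, 5.631641)
h = r sin θ − e = 5.631641 − 12 = -6.368359
x = r cos θ + √(L² − h²) = 35.556780 + 241.916192 = 277.472972

277.4730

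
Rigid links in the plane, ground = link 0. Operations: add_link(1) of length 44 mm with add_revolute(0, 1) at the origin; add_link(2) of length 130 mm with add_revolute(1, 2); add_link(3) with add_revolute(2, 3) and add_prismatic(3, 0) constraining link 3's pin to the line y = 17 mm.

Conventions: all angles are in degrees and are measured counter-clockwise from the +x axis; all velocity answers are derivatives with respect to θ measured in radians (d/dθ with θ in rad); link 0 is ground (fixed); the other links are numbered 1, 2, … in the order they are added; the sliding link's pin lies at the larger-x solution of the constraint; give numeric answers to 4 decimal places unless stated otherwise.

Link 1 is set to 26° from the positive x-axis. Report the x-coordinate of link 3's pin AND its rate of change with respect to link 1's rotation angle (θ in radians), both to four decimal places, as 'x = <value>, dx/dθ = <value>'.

geometry: r = 44 mm, L = 130 mm, e = 17 mm
crank pin P = (r cos θ, r sin θ) = (39.546938, 19.288330)
h = r sin θ − e = 19.288330 − 17 = 2.288330
x = r cos θ + √(L² − h²) = 39.546938 + 129.979858 = 169.526796
dx/dθ = −r sin θ − h·r cos θ/√(L² − h²) (θ in radians; h = 2.288330) = -19.984565

x = 169.5268, dx/dθ = -19.9846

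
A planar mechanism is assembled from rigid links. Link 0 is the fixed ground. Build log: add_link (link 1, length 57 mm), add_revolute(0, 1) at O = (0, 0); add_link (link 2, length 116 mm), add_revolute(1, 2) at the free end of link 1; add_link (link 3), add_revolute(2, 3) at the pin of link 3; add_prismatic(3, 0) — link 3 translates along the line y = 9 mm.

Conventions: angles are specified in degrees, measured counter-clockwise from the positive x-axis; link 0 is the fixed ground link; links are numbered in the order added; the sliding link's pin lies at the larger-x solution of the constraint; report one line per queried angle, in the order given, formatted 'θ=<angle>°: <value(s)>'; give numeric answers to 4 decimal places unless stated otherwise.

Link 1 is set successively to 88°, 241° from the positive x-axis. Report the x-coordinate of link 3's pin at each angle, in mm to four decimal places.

geometry: r = 57 mm, L = 116 mm, e = 9 mm
θ=88°: crank pin P = (r cos θ, r sin θ) = (1.989271, 56.965277)
θ=88°: h = r sin θ − e = 56.965277 − 9 = 47.965277
θ=88°: x = r cos θ + √(L² − h²) = 1.989271 + 105.618806 = 107.608077
θ=241°: crank pin P = (r cos θ, r sin θ) = (-27.634148, -49.853323)
θ=241°: h = r sin θ − e = -49.853323 − 9 = -58.853323
θ=241°: x = r cos θ + √(L² − h²) = -27.634148 + 99.961424 = 72.327276

θ=88°: 107.6081
θ=241°: 72.3273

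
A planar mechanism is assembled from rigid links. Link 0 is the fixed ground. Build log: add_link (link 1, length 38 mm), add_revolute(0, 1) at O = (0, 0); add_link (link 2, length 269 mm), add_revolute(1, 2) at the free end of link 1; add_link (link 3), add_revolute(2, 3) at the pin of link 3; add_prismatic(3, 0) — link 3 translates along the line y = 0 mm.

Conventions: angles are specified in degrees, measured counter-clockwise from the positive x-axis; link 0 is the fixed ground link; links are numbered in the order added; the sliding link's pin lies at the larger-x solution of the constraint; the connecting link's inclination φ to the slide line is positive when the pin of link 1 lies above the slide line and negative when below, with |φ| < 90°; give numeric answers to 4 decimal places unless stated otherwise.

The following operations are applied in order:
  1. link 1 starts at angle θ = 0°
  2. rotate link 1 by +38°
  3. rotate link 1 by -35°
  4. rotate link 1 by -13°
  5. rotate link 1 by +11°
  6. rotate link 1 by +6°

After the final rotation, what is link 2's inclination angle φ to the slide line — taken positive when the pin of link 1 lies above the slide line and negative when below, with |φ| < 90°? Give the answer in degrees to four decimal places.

geometry: r = 38 mm, L = 269 mm, e = 0 mm; θ starts at 0°
rotate link 1 by +38°: θ ← 0° +38° = 38°
rotate link 1 by -35°: θ ← 38° -35° = 3°
rotate link 1 by -13°: θ ← 3° -13° = -10°
rotate link 1 by +11°: θ ← -10° +11° = 1°
rotate link 1 by +6°: θ ← 1° +6° = 7°
h = r sin θ − e = 4.631035 − 0 = 4.631035
sin φ = h / L = 4.631035 / 269 = 0.01721574
φ = arcsin(0.01721574) = 0.986438°

0.9864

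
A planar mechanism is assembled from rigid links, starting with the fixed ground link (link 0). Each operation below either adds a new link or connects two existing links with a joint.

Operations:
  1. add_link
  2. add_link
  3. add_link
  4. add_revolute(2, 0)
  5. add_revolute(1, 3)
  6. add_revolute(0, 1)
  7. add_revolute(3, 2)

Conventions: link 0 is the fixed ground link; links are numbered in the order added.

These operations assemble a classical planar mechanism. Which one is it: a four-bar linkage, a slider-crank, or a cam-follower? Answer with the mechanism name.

links: 4 (incl. ground); joints: 4 revolute, 0 prismatic, 0 higher (cam) pair, forming one closed loop
4 links in a single 4R loop → four-bar linkage

four-bar linkage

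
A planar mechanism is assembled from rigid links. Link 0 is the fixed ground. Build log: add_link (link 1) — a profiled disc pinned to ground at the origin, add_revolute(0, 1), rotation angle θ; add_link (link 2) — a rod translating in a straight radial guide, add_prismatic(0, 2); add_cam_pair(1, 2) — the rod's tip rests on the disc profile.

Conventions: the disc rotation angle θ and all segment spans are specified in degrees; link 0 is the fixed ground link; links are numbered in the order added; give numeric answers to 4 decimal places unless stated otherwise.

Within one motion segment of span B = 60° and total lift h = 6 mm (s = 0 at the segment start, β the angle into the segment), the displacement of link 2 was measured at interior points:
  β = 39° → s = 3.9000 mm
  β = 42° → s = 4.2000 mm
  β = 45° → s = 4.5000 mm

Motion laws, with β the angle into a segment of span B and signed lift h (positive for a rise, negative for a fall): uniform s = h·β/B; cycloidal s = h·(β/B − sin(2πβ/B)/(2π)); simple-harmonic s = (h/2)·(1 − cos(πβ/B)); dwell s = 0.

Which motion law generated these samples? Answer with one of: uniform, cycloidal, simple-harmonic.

candidates at β/B = r: uniform s = h·r (linear in β); cycloidal s = h·(r − sin(2πr)/(2π)); simple-harmonic s = (h/2)(1 − cos(πr))
β=39°: printed 3.9000 | uniform 3.9000, cycloidal 4.6726, simple-harmonic 4.3620
β=42°: printed 4.2000 | uniform 4.2000, cycloidal 5.1082, simple-harmonic 4.7634
β=45°: printed 4.5000 | uniform 4.5000, cycloidal 5.4549, simple-harmonic 5.1213
only one law matches every sample → uniform

uniform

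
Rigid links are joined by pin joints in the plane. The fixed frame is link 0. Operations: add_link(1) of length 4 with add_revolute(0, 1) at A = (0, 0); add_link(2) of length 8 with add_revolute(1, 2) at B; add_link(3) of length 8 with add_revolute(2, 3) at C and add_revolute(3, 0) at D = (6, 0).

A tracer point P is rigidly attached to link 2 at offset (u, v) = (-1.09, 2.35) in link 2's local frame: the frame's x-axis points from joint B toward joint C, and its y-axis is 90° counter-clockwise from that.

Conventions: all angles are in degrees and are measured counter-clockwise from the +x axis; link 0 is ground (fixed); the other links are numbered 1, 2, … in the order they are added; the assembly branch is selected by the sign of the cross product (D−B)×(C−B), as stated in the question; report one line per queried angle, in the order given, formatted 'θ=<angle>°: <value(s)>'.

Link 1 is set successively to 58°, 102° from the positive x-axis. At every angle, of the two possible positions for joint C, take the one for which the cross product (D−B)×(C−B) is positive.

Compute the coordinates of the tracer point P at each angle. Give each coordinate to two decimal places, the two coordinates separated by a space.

A=(0,0), D=(6.00,0)
θ=58°: B = A + 4.00·(cos58°, sin58°) = (2.1197, 3.3922)
θ=58°: |BD| = 5.1540
θ=58°: circle(B,8.00) ∩ circle(D,8.00): a=2.5770, h=7.5736
θ=58°:   candidates: C₊=(9.0445,7.3980) cross=39.034; C₋=(-0.9248,-4.0058) cross=-39.034
θ=58°:   branch + wants cross > 0 → take C=(9.0445,7.3980) (cross=39.034)
θ=58°: ex = (C−B)/|BC| = (0.8656,0.5007); ey = (-0.5007,0.8656)
θ=58°: P = B + -1.09·ex + 2.35·ey = (-0.0005,4.8806)
θ=102°: B = A + 4.00·(cos102°, sin102°) = (-0.8316, 3.9126)
θ=102°: |BD| = 7.8727
θ=102°: circle(B,8.00) ∩ circle(D,8.00): a=3.9364, h=6.9646
θ=102°:   candidates: C₊=(6.0454,7.9999) cross=54.830; C₋=(-0.8771,-4.0873) cross=-54.830
θ=102°:   branch + wants cross > 0 → take C=(6.0454,7.9999) (cross=54.830)
θ=102°: ex = (C−B)/|BC| = (0.8596,0.5109); ey = (-0.5109,0.8596)
θ=102°: P = B + -1.09·ex + 2.35·ey = (-2.9693,5.3758)

θ=58°: -0.00 4.88
θ=102°: -2.97 5.38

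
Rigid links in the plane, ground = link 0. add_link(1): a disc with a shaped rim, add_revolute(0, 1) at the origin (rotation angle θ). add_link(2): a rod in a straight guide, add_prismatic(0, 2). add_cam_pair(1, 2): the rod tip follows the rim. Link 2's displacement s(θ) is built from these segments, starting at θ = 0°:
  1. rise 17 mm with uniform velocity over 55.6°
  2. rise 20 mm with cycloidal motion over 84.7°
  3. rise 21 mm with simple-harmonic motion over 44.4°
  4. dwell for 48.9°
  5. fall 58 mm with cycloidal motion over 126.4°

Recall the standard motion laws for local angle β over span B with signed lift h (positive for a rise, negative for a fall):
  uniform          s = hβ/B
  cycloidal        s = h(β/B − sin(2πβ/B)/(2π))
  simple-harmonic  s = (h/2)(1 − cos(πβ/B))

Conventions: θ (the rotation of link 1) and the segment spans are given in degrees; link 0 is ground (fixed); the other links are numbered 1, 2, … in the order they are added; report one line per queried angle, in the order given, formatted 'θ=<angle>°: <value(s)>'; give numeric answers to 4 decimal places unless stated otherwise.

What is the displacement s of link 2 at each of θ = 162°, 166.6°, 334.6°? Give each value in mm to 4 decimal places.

segment 1 (0° to 55.6°, uniform, h = 17) is passed completely: s = 0.0000 + (17) = 17.0000
segment 2 (55.6° to 140.3°, cycloidal, h = 20) is passed completely: s = 17.0000 + (20) = 37.0000
θ = 162° falls in segment 3 (140.3° to 184.7°, simple-harmonic, h = 21): β = 162 − 140.3 = 21.7°, B = 44.4°; Δs = 21/2·(1 − cos(π·0.4887)) = 10.1286; s = 37.0000 + 10.1286 = 47.1286
θ = 166.6° falls in segment 3 (140.3° to 184.7°, simple-harmonic, h = 21): β = 166.6 − 140.3 = 26.3°, B = 44.4°; Δs = 21/2·(1 − cos(π·0.5923)) = 13.5035; s = 37.0000 + 13.5035 = 50.5035
segment 3 (140.3° to 184.7°, simple-harmonic, h = 21) is passed completely: s = 37.0000 + (21) = 58.0000
segment 4 (184.7° to 233.6°, dwell): s unchanged at 58.0000
θ = 334.6° falls in segment 5 (233.6° to 360°, cycloidal, h = -58): β = 334.6 − 233.6 = 101°, B = 126.4°; Δs = -58·(0.7991 − sin(2π·0.7991)/(2π)) = -55.1410; s = 58.0000 − 55.1410 = 2.8590

θ=162°: 47.1286
θ=166.6°: 50.5035
θ=334.6°: 2.8590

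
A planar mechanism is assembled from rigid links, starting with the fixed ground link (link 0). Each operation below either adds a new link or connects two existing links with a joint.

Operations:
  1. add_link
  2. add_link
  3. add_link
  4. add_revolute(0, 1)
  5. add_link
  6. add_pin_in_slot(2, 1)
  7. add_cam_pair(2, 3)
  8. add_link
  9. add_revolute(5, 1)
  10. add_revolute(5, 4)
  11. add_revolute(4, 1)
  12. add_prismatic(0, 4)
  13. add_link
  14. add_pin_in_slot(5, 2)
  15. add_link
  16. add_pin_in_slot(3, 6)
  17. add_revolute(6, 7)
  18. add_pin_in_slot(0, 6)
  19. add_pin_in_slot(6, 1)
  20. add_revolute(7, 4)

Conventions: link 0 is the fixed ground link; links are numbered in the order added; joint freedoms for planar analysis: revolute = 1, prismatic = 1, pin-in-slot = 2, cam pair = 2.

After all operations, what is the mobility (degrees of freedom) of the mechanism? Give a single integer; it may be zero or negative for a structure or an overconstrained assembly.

(L,J1,J2)=(1,0,0); link0 fixed
link1: (2,0,0)
link2: (3,0,0)
link3: (4,0,0)
R 0-1 [J1]: (4,1,0)
link4: (5,1,0)
PS 2-1 [J2]: (5,1,1)
C 2-3 [J2]: (5,1,2)
link5: (6,1,2)
R 5-1 [J1]: (6,2,2)
R 5-4 [J1]: (6,3,2)
R 4-1 [J1]: (6,4,2)
P 0-4 [J1]: (6,5,2)
link6: (7,5,2)
PS 5-2 [J2]: (7,5,3)
link7: (8,5,3)
PS 3-6 [J2]: (8,5,4)
R 6-7 [J1]: (8,6,4)
PS 0-6 [J2]: (8,6,5)
PS 6-1 [J2]: (8,6,6)
R 7-4 [J1]: (8,7,6)
Grübler: 3·7 − 2·7 − 6 = 1

M = 1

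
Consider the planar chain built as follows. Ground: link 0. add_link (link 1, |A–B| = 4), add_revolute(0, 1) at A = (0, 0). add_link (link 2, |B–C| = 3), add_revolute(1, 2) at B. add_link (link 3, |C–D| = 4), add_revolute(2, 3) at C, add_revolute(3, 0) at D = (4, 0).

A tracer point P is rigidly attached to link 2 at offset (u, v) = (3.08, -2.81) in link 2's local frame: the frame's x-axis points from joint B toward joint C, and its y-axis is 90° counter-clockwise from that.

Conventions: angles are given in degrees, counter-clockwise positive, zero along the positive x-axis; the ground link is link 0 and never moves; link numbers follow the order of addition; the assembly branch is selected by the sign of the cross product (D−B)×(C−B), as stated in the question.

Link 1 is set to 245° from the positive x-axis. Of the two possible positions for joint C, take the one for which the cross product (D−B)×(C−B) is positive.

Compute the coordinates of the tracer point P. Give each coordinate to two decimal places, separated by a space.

A=(0,0), D=(4.00,0)
B = A + 4.00·(cos245°, sin245°) = (-1.6905, -3.6252)
|BD| = 6.7471
circle(B,3.00) ∩ circle(D,4.00): a=2.8548, h=0.9219
  candidates: C₊=(0.2219,-1.3138) cross=6.220; C₋=(1.2126,-2.8689) cross=-6.220
  branch + wants cross > 0 → take C=(0.2219,-1.3138) (cross=6.220)
ex = (C−B)/|BC| = (0.6375,0.7705); ey = (-0.7705,0.6375)
P = B + 3.08·ex + -2.81·ey = (2.4380,-3.0434)

2.44 -3.04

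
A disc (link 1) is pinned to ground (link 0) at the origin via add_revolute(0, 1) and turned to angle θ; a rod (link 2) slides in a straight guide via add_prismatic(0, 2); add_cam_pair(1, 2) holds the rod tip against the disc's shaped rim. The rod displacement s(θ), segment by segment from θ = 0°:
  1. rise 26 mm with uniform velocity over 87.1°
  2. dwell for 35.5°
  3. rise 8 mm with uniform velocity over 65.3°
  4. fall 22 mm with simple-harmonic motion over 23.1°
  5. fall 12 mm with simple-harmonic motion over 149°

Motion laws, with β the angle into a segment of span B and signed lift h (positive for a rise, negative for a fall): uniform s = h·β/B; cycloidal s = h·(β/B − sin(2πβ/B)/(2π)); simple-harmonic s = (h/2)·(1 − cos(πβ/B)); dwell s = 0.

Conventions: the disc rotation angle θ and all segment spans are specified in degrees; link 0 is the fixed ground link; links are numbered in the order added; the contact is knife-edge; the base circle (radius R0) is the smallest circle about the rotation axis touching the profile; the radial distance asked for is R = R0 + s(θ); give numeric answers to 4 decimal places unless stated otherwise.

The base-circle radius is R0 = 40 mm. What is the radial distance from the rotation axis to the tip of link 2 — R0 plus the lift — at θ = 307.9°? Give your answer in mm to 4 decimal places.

segment 1 (0° to 87.1°, uniform, h = 26) is passed completely: s = 0.0000 + (26) = 26.0000
segment 2 (87.1° to 122.6°, dwell): s unchanged at 26.0000
segment 3 (122.6° to 187.9°, uniform, h = 8) is passed completely: s = 26.0000 + (8) = 34.0000
segment 4 (187.9° to 211°, simple-harmonic, h = -22) is passed completely: s = 34.0000 + (-22) = 12.0000
θ = 307.9° falls in segment 5 (211° to 360°, simple-harmonic, h = -12): β = 307.9 − 211 = 96.9°, B = 149°; Δs = -12/2·(1 − cos(π·0.6503)) = -8.7296; s = 12.0000 − 8.7296 = 3.2704
R = R0 + s = 40 + 3.2704 = 43.2704

43.2704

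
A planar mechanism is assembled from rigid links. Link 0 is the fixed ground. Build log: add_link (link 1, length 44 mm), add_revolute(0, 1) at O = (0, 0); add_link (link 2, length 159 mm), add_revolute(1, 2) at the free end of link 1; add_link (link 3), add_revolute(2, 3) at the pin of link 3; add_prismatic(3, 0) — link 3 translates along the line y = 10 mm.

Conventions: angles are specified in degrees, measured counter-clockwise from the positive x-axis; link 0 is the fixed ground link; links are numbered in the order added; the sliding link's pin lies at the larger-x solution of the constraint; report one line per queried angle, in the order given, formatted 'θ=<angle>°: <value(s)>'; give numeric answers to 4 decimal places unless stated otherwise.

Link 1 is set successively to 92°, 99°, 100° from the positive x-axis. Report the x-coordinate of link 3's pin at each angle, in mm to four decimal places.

geometry: r = 44 mm, L = 159 mm, e = 10 mm
θ=92°: crank pin P = (r cos θ, r sin θ) = (-1.535578, 43.973196)
θ=92°: h = r sin θ − e = 43.973196 − 10 = 33.973196
θ=92°: x = r cos θ + √(L² − h²) = -1.535578 + 155.328111 = 153.792533
θ=99°: crank pin P = (r cos θ, r sin θ) = (-6.883116, 43.458287)
θ=99°: h = r sin θ − e = 43.458287 − 10 = 33.458287
θ=99°: x = r cos θ + √(L² − h²) = -6.883116 + 155.439837 = 148.556721
θ=100°: crank pin P = (r cos θ, r sin θ) = (-7.640520, 43.331541)
θ=100°: h = r sin θ − e = 43.331541 − 10 = 33.331541
θ=100°: x = r cos θ + √(L² − h²) = -7.640520 + 155.467065 = 147.826545

θ=92°: 153.7925
θ=99°: 148.5567
θ=100°: 147.8265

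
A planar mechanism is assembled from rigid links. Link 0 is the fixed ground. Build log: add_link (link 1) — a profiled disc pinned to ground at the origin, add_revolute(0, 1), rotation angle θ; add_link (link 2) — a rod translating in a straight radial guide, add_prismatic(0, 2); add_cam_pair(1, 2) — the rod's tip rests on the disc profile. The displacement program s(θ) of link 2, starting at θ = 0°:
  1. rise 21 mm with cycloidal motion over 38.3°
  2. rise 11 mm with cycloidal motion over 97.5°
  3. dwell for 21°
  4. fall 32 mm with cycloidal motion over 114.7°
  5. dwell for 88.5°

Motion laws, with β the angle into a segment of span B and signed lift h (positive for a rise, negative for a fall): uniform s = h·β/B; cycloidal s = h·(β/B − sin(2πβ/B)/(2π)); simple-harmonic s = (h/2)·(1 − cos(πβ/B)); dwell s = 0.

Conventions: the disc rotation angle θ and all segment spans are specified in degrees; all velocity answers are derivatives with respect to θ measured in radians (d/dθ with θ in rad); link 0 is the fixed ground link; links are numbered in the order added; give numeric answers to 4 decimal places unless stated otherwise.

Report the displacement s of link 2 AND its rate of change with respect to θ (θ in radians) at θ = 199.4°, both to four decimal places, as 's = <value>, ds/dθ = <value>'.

seg 1 [0°–38.3°] cycloidal, h=21: full span → s += 21 → s = 21.0000
seg 2 [38.3°–135.8°] cycloidal, h=11: full span → s += 11 → s = 32.0000
seg 3 [135.8°–156.8°] dwell: s stays 32.0000
seg 4 [156.8°–271.5°] cycloidal, h=-32: θ=199.4° here. β=42.6, B=114.7. -32·(0.3714 − sin(2π·0.3714)/(2π)) = -8.2032 → s = 23.7968
velocity in seg [156.8°–271.5°] (cycloidal), θ in radians: β = 42.6° = 0.7435 rad, B = 114.7° = 2.0019 rad; ds/dθ = (h/B)(1 − cos(2πβ/B)) = ((-32)/2.0019)(1 − cos(2π·0.3714)) = -27.029613 mm/rad

s = 23.7968, ds/dθ = -27.0296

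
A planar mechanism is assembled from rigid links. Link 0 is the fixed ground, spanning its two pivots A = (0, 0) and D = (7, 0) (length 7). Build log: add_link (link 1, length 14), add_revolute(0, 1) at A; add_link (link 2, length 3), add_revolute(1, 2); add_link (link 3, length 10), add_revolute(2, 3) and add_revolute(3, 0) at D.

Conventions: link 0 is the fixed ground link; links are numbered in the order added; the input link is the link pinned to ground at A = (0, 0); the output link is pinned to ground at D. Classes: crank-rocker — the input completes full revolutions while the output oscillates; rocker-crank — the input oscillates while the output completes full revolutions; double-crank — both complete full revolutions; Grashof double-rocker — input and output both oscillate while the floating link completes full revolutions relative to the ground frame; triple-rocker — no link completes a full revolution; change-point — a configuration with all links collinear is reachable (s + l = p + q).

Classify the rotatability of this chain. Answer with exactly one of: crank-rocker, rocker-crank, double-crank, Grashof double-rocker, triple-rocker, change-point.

lengths: ground=7, input=14, coupler=3, output=10
sorted: s=3 (shortest), l=14 (longest), p+q=17
s + l = 17 vs p + q = 17
s + l = p + q → change-point (collinear configuration reachable)

change-point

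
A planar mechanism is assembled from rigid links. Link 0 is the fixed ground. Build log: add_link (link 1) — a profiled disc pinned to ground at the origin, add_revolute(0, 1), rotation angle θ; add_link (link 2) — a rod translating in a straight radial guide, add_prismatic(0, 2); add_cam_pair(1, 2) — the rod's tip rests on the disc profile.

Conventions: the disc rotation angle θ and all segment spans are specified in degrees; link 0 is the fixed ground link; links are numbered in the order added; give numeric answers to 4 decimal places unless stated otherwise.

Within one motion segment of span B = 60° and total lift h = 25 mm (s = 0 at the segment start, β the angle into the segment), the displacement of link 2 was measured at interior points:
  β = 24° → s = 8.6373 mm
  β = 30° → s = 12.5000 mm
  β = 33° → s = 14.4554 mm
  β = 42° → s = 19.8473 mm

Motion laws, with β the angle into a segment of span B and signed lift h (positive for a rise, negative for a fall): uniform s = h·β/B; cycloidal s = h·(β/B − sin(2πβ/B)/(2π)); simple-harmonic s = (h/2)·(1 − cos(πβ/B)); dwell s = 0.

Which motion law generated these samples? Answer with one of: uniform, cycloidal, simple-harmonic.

candidates at β/B = r: uniform s = h·r (linear in β); cycloidal s = h·(r − sin(2πr)/(2π)); simple-harmonic s = (h/2)(1 − cos(πr))
β=24°: printed 8.6373 | uniform 10.0000, cycloidal 7.6613, simple-harmonic 8.6373
β=30°: printed 12.5000 | uniform 12.5000, cycloidal 12.5000, simple-harmonic 12.5000
β=33°: printed 14.4554 | uniform 13.7500, cycloidal 14.9795, simple-harmonic 14.4554
β=42°: printed 19.8473 | uniform 17.5000, cycloidal 21.2841, simple-harmonic 19.8473
only one law matches every sample → simple-harmonic

simple-harmonic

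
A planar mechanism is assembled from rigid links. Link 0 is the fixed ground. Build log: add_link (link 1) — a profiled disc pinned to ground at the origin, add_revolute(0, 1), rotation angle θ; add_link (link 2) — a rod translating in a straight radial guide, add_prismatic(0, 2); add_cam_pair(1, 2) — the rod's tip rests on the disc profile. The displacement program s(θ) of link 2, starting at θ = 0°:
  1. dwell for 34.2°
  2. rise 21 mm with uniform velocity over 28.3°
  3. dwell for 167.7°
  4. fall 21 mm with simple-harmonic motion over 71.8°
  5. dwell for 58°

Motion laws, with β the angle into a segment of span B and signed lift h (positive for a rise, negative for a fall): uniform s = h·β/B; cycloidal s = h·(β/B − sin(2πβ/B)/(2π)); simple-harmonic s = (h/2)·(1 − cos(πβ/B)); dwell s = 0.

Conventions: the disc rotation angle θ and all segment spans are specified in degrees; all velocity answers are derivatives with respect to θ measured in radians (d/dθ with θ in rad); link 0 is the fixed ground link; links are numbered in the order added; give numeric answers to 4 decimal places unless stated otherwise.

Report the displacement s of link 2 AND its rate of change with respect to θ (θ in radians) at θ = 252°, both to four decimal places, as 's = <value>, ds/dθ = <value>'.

seg 1 [0°–34.2°] dwell: s stays 0.0000
seg 2 [34.2°–62.5°] uniform, h=21: full span → s += 21 → s = 21.0000
seg 3 [62.5°–230.2°] dwell: s stays 21.0000
seg 4 [230.2°–302°] simple-harmonic, h=-21: θ=252° here. β=21.8, B=71.8. -21/2·(1 − cos(π·0.3036)) = -4.4253 → s = 16.5747
velocity in seg [230.2°–302°] (simple-harmonic), θ in radians: β = 21.8° = 0.3805 rad, B = 71.8° = 1.2531 rad; ds/dθ = (πh/(2B)) sin(πβ/B) = (π·(-21)/(2·1.2531)) sin(π·0.3036) = -21.470487 mm/rad

s = 16.5747, ds/dθ = -21.4705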